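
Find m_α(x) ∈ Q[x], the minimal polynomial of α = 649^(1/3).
m_α(x) = x^3 - 649

α satisfies α^3 = 649, so x^3 - 649 annihilates α. By the rational root test, a rational root p/q (in lowest terms) of x^3 - 649 would satisfy p^3 = 649 q^3, forcing q = 1 and p^3 = 649; but 649 is not a perfect cube, contradiction. A monic cubic over Q with no rational root is irreducible (any nontrivial factorization would include a linear factor). Hence x^3 - 649 is the minimal polynomial of α, and in particular [Q(α):Q] = 3.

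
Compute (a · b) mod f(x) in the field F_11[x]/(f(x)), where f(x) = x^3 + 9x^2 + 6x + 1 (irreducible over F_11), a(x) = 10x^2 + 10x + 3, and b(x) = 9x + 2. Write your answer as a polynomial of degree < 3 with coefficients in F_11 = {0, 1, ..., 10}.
a · b ≡ 4x^2 + 2x + 4 (mod f(x))

Multiply in F_11[x]: a(x)·b(x) = (10x^2 + 10x + 3)·(9x + 2) = 2x^3 + 3x + 6. This has degree ≥ 3, so divide by f(x) over F_11: 2x^3 + 3x + 6 = (2)·(x^3 + 9x^2 + 6x + 1) + (4x^2 + 2x + 4). Hence a·b ≡ 4x^2 + 2x + 4 (mod f). (F_11[x]/(f) is a field with 11^3 = 1331 elements since f is irreducible of degree 3.)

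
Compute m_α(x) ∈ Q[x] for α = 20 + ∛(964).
m_α(x) = x^3 - 60x^2 + 1200x - 8964

Set β = α - 20 = ∛(964), so β^3 = 964. Then (α - 20)^3 - 964 = 0, i.e. α is a root of g(x) = (x - 20)^3 - 964 = x^3 - 60x^2 + 1200x - 8964. Since g(x) = h(x - 20) where h(x) = x^3 - 964, and h is irreducible over Q (because 964 is not a perfect cube, so h has no rational root, and a monic cubic with no rational root is irreducible), g is also irreducible (irreducibility is preserved under the substitution x → x - 20). Hence m_α(x) = x^3 - 60x^2 + 1200x - 8964.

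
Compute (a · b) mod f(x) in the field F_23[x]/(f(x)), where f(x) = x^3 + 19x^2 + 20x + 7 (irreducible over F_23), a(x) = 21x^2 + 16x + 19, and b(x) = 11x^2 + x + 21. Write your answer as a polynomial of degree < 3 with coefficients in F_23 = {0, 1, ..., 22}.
a · b ≡ x^2 + 8x + 4 (mod f(x))

Multiply in F_23[x]: a(x)·b(x) = (21x^2 + 16x + 19)·(11x^2 + x + 21) = x^4 + 13x^3 + 22x^2 + 10x + 8. This has degree ≥ 3, so divide by f(x) over F_23: x^4 + 13x^3 + 22x^2 + 10x + 8 = (x + 17)·(x^3 + 19x^2 + 20x + 7) + (x^2 + 8x + 4). Hence a·b ≡ x^2 + 8x + 4 (mod f). (F_23[x]/(f) is a field with 23^3 = 12167 elements since f is irreducible of degree 3.)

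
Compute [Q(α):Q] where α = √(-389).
[Q(α):Q] = 2

[Q(α):Q] equals the degree of the minimal polynomial of α. Here α^2 = -389 and x^2 + 389 is irreducible (d = -389 is squarefree, ≠ 1, hence not a square), so deg(m_α) = 2. Thus [Q(α):Q] = 2.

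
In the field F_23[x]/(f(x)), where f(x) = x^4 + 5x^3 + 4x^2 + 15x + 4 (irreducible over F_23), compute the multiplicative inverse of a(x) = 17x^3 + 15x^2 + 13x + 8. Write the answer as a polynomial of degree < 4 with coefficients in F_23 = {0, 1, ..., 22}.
a(x)^(-1) ≡ 20x + 12 (mod f(x))

Since f is irreducible over F_23, F_23[x]/(f) is a field and a(x) ≠ 0 has an inverse. Apply the extended Euclidean algorithm to f(x) and a(x) in F_23[x]: f(x) = (19x + 16)·a(x) + (14). The last nonzero remainder is the constant 14 = gcd(f, a) in F_23. Back-substituting through the division chain expresses 14 = s(x)·a(x) + t(x)·f(x) with s(x) ≡ 4x + 7 (mod f), so (4x + 7)·a(x) ≡ 14 (mod f). Multiplying by 14^(-1) ≡ 5 in F_23 gives a(x)^(-1) ≡ 5·(4x + 7) ≡ 20x + 12 (mod f). Check: (17x^3 + 15x^2 + 13x + 8)·(20x + 12) = 18x^4 + 21x^3 + 3x^2 + 17x + 4 ≡ 1 (mod x^4 + 5x^3 + 4x^2 + 15x + 4).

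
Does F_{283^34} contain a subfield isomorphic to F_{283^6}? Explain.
No: F_{283^6} is not a subfield of F_{283^34}

F_{p^m} embeds in F_{p^n} iff m | n. Here 6 ∤ 34 (since 34 = 5·6 + 4 with remainder 4 ≠ 0), so F_{283^6} is not a subfield of F_{283^34}. Equivalently: if it were, the tower law would give 6 = [F_{283^6}:F_283] dividing [F_{283^34}:F_283] = 34, contradiction.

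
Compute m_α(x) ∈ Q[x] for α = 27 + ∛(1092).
m_α(x) = x^3 - 81x^2 + 2187x - 20775

Set β = α - 27 = ∛(1092), so β^3 = 1092. Then (α - 27)^3 - 1092 = 0, i.e. α is a root of g(x) = (x - 27)^3 - 1092 = x^3 - 81x^2 + 2187x - 20775. Since g(x) = h(x - 27) where h(x) = x^3 - 1092, and h is irreducible over Q (because 1092 is not a perfect cube, so h has no rational root, and a monic cubic with no rational root is irreducible), g is also irreducible (irreducibility is preserved under the substitution x → x - 27). Hence m_α(x) = x^3 - 81x^2 + 2187x - 20775.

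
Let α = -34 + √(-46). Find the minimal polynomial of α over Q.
m_α(x) = x^2 + 68x + 1202

From α + 34 = √(-46), squaring gives (α + 34)^2 = -46, i.e. α^2 + 68α + 1156 = -46, so α^2 + 68α + 1202 = 0. The discriminant of x^2 + 68x + 1202 is (68)^2 - 4·(1202) = 4624 - 4808 = -184, and 4·(-46) is not a perfect square in Q since -46 is squarefree and ≠ 1. Hence x^2 + 68x + 1202 is irreducible over Q and is the minimal polynomial of α.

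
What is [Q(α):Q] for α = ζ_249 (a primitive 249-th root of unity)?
[Q(α):Q] = 164

The minimal polynomial of ζ_249 over Q is the 249-th cyclotomic polynomial Φ_249(x), which is irreducible over Q and has degree φ(249) = 164. Hence [Q(α):Q] = φ(249) = 164.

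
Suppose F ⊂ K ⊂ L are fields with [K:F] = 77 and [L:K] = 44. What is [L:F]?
[L:F] = 3388

The tower law says that for any tower of field extensions F ⊂ K ⊂ L with finite degrees, [L:F] = [L:K] · [K:F]. Here this gives [L:F] = 44 · 77 = 3388.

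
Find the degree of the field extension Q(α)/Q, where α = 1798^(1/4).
[Q(α):Q] = 4

α is a root of x^4 - 1798. By Eisenstein's criterion at the prime p = 2 (which divides the constant term 1798 but p^2 = 4 does not, since 1798 is squarefree), x^4 - 1798 is irreducible over Q. Hence [Q(α):Q] = 4.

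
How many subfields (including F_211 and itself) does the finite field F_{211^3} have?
F_{211^3} has 2 subfields

The subfields of F_{p^n} are exactly the fields F_{p^d} for d | n (each is the fixed field of the unique index-d subgroup of Gal(F_{p^n}/F_p) ≅ Z/nZ). The divisors of n = 3 are {1, 3}, giving 2 subfields: F_{211^1}, F_{211^3}.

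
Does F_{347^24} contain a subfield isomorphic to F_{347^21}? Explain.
No: F_{347^21} is not a subfield of F_{347^24}

F_{p^m} embeds in F_{p^n} iff m | n. Here 21 ∤ 24 (since 24 = 1·21 + 3 with remainder 3 ≠ 0), so F_{347^21} is not a subfield of F_{347^24}. Equivalently: if it were, the tower law would give 21 = [F_{347^21}:F_347] dividing [F_{347^24}:F_347] = 24, contradiction.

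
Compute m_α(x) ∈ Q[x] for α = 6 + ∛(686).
m_α(x) = x^3 - 18x^2 + 108x - 902

Set β = α - 6 = ∛(686), so β^3 = 686. Then (α - 6)^3 - 686 = 0, i.e. α is a root of g(x) = (x - 6)^3 - 686 = x^3 - 18x^2 + 108x - 902. Since g(x) = h(x - 6) where h(x) = x^3 - 686, and h is irreducible over Q (because 686 is not a perfect cube, so h has no rational root, and a monic cubic with no rational root is irreducible), g is also irreducible (irreducibility is preserved under the substitution x → x - 6). Hence m_α(x) = x^3 - 18x^2 + 108x - 902.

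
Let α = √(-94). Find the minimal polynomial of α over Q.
m_α(x) = x^2 + 94

α satisfies α^2 + 94 = 0, so x^2 + 94 annihilates α. Since d = -94 is squarefree and ≠ 1, it is not a perfect square in Q, so x^2 + 94 has no rational root and is therefore irreducible over Q (a degree-2 polynomial over a field is irreducible iff it has no root). Hence m_α(x) = x^2 + 94.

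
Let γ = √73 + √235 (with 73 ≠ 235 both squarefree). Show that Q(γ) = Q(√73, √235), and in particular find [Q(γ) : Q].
[Q(γ) : Q] = 4 (equivalently, Q(γ) = Q(√73, √235))

Obviously Q(γ) ⊆ Q(√73, √235), and [Q(√73, √235):Q] = 4 (since 73, 235 are distinct squarefree integers > 1 with 17155 not a perfect square). To show equality we compute the minimal polynomial of γ. From γ = √73 + √235: γ^2 = 73 + 2√(17155) + 235 = 308 + 2√(17155), so γ^2 - 308 = 2√(17155); squaring, (γ^2 - 308)^2 = 4·17155, i.e. γ^4 - 616γ^2 + 94864 - 68620 = 0, i.e. γ^4 - 616γ^2 + 26244 = 0. So γ is a root of x^4 - 616x^2 + 26244. This polynomial is irreducible over Q: it has no rational root (each ±√73 ± √235 is irrational), and any factorization into two quadratics over Q would force √(17155) ∈ Q (pairing opposite roots) or √73, √235 ∈ Q (other pairings), all impossible. Hence [Q(γ):Q] = 4 = [Q(√73, √235):Q], so Q(γ) = Q(√73, √235).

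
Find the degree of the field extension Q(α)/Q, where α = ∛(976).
[Q(α):Q] = 3

The minimal polynomial of α is x^3 - 976, irreducible over Q since 976 is not a perfect cube (so x^3 - 976 has no rational root). Hence [Q(α):Q] = deg(m_α) = 3.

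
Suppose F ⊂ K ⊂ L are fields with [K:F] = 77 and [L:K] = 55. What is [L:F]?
[L:F] = 4235

The tower law says that for any tower of field extensions F ⊂ K ⊂ L with finite degrees, [L:F] = [L:K] · [K:F]. Here this gives [L:F] = 55 · 77 = 4235.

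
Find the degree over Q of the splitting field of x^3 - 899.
[K : Q] = 6

The roots of x^3 - 899 are ∛899, ω∛899, ω^2∛899 where ω = e^(2πi/3) is a primitive cube root of unity, so K = Q(∛899, ω). Now [Q(∛899):Q] = 3 (since 899 is not a perfect cube, x^3 - 899 is irreducible) and [Q(ω):Q] = 2. Both 2 and 3 divide [K:Q], and [K:Q] ≤ 3·2 = 6, so [K:Q] = 6. (Equivalently: Q(∛899) ⊂ R but ω ∉ R, so [K : Q(∛899)] = 2.)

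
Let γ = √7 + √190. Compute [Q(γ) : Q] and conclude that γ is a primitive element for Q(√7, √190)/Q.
[Q(γ) : Q] = 4 (equivalently, Q(γ) = Q(√7, √190))

Obviously Q(γ) ⊆ Q(√7, √190), and [Q(√7, √190):Q] = 4 (since 7, 190 are distinct squarefree integers > 1 with 1330 not a perfect square). To show equality we compute the minimal polynomial of γ. From γ = √7 + √190: γ^2 = 7 + 2√(1330) + 190 = 197 + 2√(1330), so γ^2 - 197 = 2√(1330); squaring, (γ^2 - 197)^2 = 4·1330, i.e. γ^4 - 394γ^2 + 38809 - 5320 = 0, i.e. γ^4 - 394γ^2 + 33489 = 0. So γ is a root of x^4 - 394x^2 + 33489. This polynomial is irreducible over Q: it has no rational root (each ±√7 ± √190 is irrational), and any factorization into two quadratics over Q would force √(1330) ∈ Q (pairing opposite roots) or √7, √190 ∈ Q (other pairings), all impossible. Hence [Q(γ):Q] = 4 = [Q(√7, √190):Q], so Q(γ) = Q(√7, √190).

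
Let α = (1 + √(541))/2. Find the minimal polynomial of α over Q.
m_α(x) = x^2 - x - 135

From 2α - 1 = √(541), squaring gives (2α - 1)^2 = 541, i.e. 4α^2 - 4α + 1 = 541, so α^2 - α + (1 - 541)/4 = 0. Since 541 ≡ 1 (mod 4), (1 - 541)/4 = -135 ∈ Z. The polynomial x^2 - x - 135 has discriminant 1 - 4·(-135) = 541, which is not a perfect square in Q (d = 541 is squarefree and ≠ 1), so x^2 - x - 135 is irreducible over Q. It is the minimal polynomial of α.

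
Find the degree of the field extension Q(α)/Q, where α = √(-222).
[Q(α):Q] = 2

[Q(α):Q] equals the degree of the minimal polynomial of α. Here α^2 = -222 and x^2 + 222 is irreducible (d = -222 is squarefree, ≠ 1, hence not a square), so deg(m_α) = 2. Thus [Q(α):Q] = 2.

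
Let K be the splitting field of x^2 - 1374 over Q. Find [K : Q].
[K : Q] = 2

f(x) = x^2 - 1374 factors as (x - √1374)(x + √1374). The splitting field is K = Q(√1374). Since 1374 is squarefree and > 1, it is not a perfect square, so x^2 - 1374 is irreducible over Q and [Q(√1374) : Q] = 2. Hence [K : Q] = 2.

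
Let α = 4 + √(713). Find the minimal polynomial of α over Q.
m_α(x) = x^2 - 8x - 697

From α - 4 = √(713), squaring gives (α - 4)^2 = 713, i.e. α^2 - 8α + 16 = 713, so α^2 - 8α - 697 = 0. The discriminant of x^2 - 8x - 697 is (-8)^2 - 4·(-697) = 64 + 2788 = 2852, and 4·(713) is not a perfect square in Q since 713 is squarefree and ≠ 1. Hence x^2 - 8x - 697 is irreducible over Q and is the minimal polynomial of α.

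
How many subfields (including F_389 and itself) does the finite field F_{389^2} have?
F_{389^2} has 2 subfields

The subfields of F_{p^n} are exactly the fields F_{p^d} for d | n (each is the fixed field of the unique index-d subgroup of Gal(F_{p^n}/F_p) ≅ Z/nZ). The divisors of n = 2 are {1, 2}, giving 2 subfields: F_{389^1}, F_{389^2}.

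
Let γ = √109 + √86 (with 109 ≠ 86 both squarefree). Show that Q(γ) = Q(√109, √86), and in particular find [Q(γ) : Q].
[Q(γ) : Q] = 4 (equivalently, Q(γ) = Q(√109, √86))

Obviously Q(γ) ⊆ Q(√109, √86), and [Q(√109, √86):Q] = 4 (since 109, 86 are distinct squarefree integers > 1 with 9374 not a perfect square). To show equality we compute the minimal polynomial of γ. From γ = √109 + √86: γ^2 = 109 + 2√(9374) + 86 = 195 + 2√(9374), so γ^2 - 195 = 2√(9374); squaring, (γ^2 - 195)^2 = 4·9374, i.e. γ^4 - 390γ^2 + 38025 - 37496 = 0, i.e. γ^4 - 390γ^2 + 529 = 0. So γ is a root of x^4 - 390x^2 + 529. This polynomial is irreducible over Q: it has no rational root (each ±√109 ± √86 is irrational), and any factorization into two quadratics over Q would force √(9374) ∈ Q (pairing opposite roots) or √109, √86 ∈ Q (other pairings), all impossible. Hence [Q(γ):Q] = 4 = [Q(√109, √86):Q], so Q(γ) = Q(√109, √86).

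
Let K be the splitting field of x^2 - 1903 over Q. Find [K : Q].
[K : Q] = 2

f(x) = x^2 - 1903 factors as (x - √1903)(x + √1903). The splitting field is K = Q(√1903). Since 1903 is squarefree and > 1, it is not a perfect square, so x^2 - 1903 is irreducible over Q and [Q(√1903) : Q] = 2. Hence [K : Q] = 2.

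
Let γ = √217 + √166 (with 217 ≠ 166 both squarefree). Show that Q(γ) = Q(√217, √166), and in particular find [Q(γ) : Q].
[Q(γ) : Q] = 4 (equivalently, Q(γ) = Q(√217, √166))

Obviously Q(γ) ⊆ Q(√217, √166), and [Q(√217, √166):Q] = 4 (since 217, 166 are distinct squarefree integers > 1 with 36022 not a perfect square). To show equality we compute the minimal polynomial of γ. From γ = √217 + √166: γ^2 = 217 + 2√(36022) + 166 = 383 + 2√(36022), so γ^2 - 383 = 2√(36022); squaring, (γ^2 - 383)^2 = 4·36022, i.e. γ^4 - 766γ^2 + 146689 - 144088 = 0, i.e. γ^4 - 766γ^2 + 2601 = 0. So γ is a root of x^4 - 766x^2 + 2601. This polynomial is irreducible over Q: it has no rational root (each ±√217 ± √166 is irrational), and any factorization into two quadratics over Q would force √(36022) ∈ Q (pairing opposite roots) or √217, √166 ∈ Q (other pairings), all impossible. Hence [Q(γ):Q] = 4 = [Q(√217, √166):Q], so Q(γ) = Q(√217, √166).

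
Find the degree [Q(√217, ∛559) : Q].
[Q(√217, ∛559) : Q] = 6

Let L = Q(√217, ∛559). Since Q(√217) ⊂ L and [Q(√217):Q] = 2, the tower law gives 2 | [L:Q]. Likewise Q(∛559) ⊂ L with [Q(∛559):Q] = 3 (because 559 is not a perfect cube), so 3 | [L:Q]. As gcd(2,3) = 1, [L:Q] is divisible by 6. Conversely L is generated over Q by √217 and ∛559, so [L:Q] ≤ 2·3 = 6. Therefore [Q(√217, ∛559) : Q] = 6.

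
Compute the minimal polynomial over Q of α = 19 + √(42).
m_α(x) = x^2 - 38x + 319

From α - 19 = √(42), squaring gives (α - 19)^2 = 42, i.e. α^2 - 38α + 361 = 42, so α^2 - 38α + 319 = 0. The discriminant of x^2 - 38x + 319 is (-38)^2 - 4·(319) = 1444 - 1276 = 168, and 4·(42) is not a perfect square in Q since 42 is squarefree and ≠ 1. Hence x^2 - 38x + 319 is irreducible over Q and is the minimal polynomial of α.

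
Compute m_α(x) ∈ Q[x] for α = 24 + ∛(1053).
m_α(x) = x^3 - 72x^2 + 1728x - 14877

Set β = α - 24 = ∛(1053), so β^3 = 1053. Then (α - 24)^3 - 1053 = 0, i.e. α is a root of g(x) = (x - 24)^3 - 1053 = x^3 - 72x^2 + 1728x - 14877. Since g(x) = h(x - 24) where h(x) = x^3 - 1053, and h is irreducible over Q (because 1053 is not a perfect cube, so h has no rational root, and a monic cubic with no rational root is irreducible), g is also irreducible (irreducibility is preserved under the substitution x → x - 24). Hence m_α(x) = x^3 - 72x^2 + 1728x - 14877.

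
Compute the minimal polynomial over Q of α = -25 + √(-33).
m_α(x) = x^2 + 50x + 658

From α + 25 = √(-33), squaring gives (α + 25)^2 = -33, i.e. α^2 + 50α + 625 = -33, so α^2 + 50α + 658 = 0. The discriminant of x^2 + 50x + 658 is (50)^2 - 4·(658) = 2500 - 2632 = -132, and 4·(-33) is not a perfect square in Q since -33 is squarefree and ≠ 1. Hence x^2 + 50x + 658 is irreducible over Q and is the minimal polynomial of α.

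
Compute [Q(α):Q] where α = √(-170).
[Q(α):Q] = 2

[Q(α):Q] equals the degree of the minimal polynomial of α. Here α^2 = -170 and x^2 + 170 is irreducible (d = -170 is squarefree, ≠ 1, hence not a square), so deg(m_α) = 2. Thus [Q(α):Q] = 2.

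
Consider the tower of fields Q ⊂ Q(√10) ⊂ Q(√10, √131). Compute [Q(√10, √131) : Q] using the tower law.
[Q(√10, √131) : Q] = 4

[Q(√10):Q] = 2 (min poly x^2 - 10, irreducible since 10 is squarefree > 1). For the top step, suppose √131 ∈ Q(√10), say √131 = c + d√10 with c, d ∈ Q. Squaring: 131 = c^2 + 10d^2 + 2cd√10. Since √10 ∉ Q this forces 2cd = 0. If d = 0 then √131 = c ∈ Q, contradicting 131 squarefree > 1. If c = 0 then 131 = 10d^2, so 10·131 = (10d)^2 is a perfect square in Q — but 10·131 = 1310 is not a perfect square (since 10 and 131 are distinct squarefree integers). Contradiction. Hence √131 ∉ Q(√10), so x^2 - 131 stays irreducible over Q(√10) and [Q(√10, √131) : Q(√10)] = 2. By the tower law, [Q(√10, √131) : Q] = 2 · 2 = 4.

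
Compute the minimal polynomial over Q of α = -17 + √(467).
m_α(x) = x^2 + 34x - 178

From α + 17 = √(467), squaring gives (α + 17)^2 = 467, i.e. α^2 + 34α + 289 = 467, so α^2 + 34α - 178 = 0. The discriminant of x^2 + 34x - 178 is (34)^2 - 4·(-178) = 1156 + 712 = 1868, and 4·(467) is not a perfect square in Q since 467 is squarefree and ≠ 1. Hence x^2 + 34x - 178 is irreducible over Q and is the minimal polynomial of α.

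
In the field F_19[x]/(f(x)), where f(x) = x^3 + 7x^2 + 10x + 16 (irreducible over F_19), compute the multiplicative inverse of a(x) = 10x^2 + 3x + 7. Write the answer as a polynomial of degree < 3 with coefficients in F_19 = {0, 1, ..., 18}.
a(x)^(-1) ≡ 14x^2 + 2x (mod f(x))

Since f is irreducible over F_19, F_19[x]/(f) is a field and a(x) ≠ 0 has an inverse. Apply the extended Euclidean algorithm to f(x) and a(x) in F_19[x]: f(x) = (2x + 2)·a(x) + (9x + 2);  a(x) = (18x + 9)·(9x + 2) + (8). The last nonzero remainder is the constant 8 = gcd(f, a) in F_19. Back-substituting through the division chain expresses 8 = s(x)·a(x) + t(x)·f(x) with s(x) ≡ 17x^2 + 16x (mod f), so (17x^2 + 16x)·a(x) ≡ 8 (mod f). Multiplying by 8^(-1) ≡ 12 in F_19 gives a(x)^(-1) ≡ 12·(17x^2 + 16x) ≡ 14x^2 + 2x (mod f). Check: (10x^2 + 3x + 7)·(14x^2 + 2x) = 7x^4 + 5x^3 + 9x^2 + 14x ≡ 1 (mod x^3 + 7x^2 + 10x + 16).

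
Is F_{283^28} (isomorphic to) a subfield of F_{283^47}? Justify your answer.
No: F_{283^28} is not a subfield of F_{283^47}

F_{p^m} embeds in F_{p^n} iff m | n. Here 28 ∤ 47 (since 47 = 1·28 + 19 with remainder 19 ≠ 0), so F_{283^28} is not a subfield of F_{283^47}. Equivalently: if it were, the tower law would give 28 = [F_{283^28}:F_283] dividing [F_{283^47}:F_283] = 47, contradiction.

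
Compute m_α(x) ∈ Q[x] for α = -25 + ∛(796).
m_α(x) = x^3 + 75x^2 + 1875x + 14829

Set β = α + 25 = ∛(796), so β^3 = 796. Then (α + 25)^3 - 796 = 0, i.e. α is a root of g(x) = (x + 25)^3 - 796 = x^3 + 75x^2 + 1875x + 14829. Since g(x) = h(x + 25) where h(x) = x^3 - 796, and h is irreducible over Q (because 796 is not a perfect cube, so h has no rational root, and a monic cubic with no rational root is irreducible), g is also irreducible (irreducibility is preserved under the substitution x → x + 25). Hence m_α(x) = x^3 + 75x^2 + 1875x + 14829.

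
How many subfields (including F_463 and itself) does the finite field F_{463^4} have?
F_{463^4} has 3 subfields

The subfields of F_{p^n} are exactly the fields F_{p^d} for d | n (each is the fixed field of the unique index-d subgroup of Gal(F_{p^n}/F_p) ≅ Z/nZ). The divisors of n = 4 are {1, 2, 4}, giving 3 subfields: F_{463^1}, F_{463^2}, F_{463^4}.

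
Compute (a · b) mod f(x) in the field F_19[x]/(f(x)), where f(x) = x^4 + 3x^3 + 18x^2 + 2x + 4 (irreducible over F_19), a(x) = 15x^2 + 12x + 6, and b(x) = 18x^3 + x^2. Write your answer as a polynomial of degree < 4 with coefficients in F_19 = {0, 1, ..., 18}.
a · b ≡ 18x^3 + 8x^2 + 2x + 17 (mod f(x))

Multiply in F_19[x]: a(x)·b(x) = (15x^2 + 12x + 6)·(18x^3 + x^2) = 4x^5 + 3x^4 + 6x^3 + 6x^2. This has degree ≥ 4, so divide by f(x) over F_19: 4x^5 + 3x^4 + 6x^3 + 6x^2 = (4x + 10)·(x^4 + 3x^3 + 18x^2 + 2x + 4) + (18x^3 + 8x^2 + 2x + 17). Hence a·b ≡ 18x^3 + 8x^2 + 2x + 17 (mod f). (F_19[x]/(f) is a field with 19^4 = 130321 elements since f is irreducible of degree 4.)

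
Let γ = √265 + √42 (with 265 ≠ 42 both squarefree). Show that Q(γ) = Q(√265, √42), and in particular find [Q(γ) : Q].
[Q(γ) : Q] = 4 (equivalently, Q(γ) = Q(√265, √42))

Obviously Q(γ) ⊆ Q(√265, √42), and [Q(√265, √42):Q] = 4 (since 265, 42 are distinct squarefree integers > 1 with 11130 not a perfect square). To show equality we compute the minimal polynomial of γ. From γ = √265 + √42: γ^2 = 265 + 2√(11130) + 42 = 307 + 2√(11130), so γ^2 - 307 = 2√(11130); squaring, (γ^2 - 307)^2 = 4·11130, i.e. γ^4 - 614γ^2 + 94249 - 44520 = 0, i.e. γ^4 - 614γ^2 + 49729 = 0. So γ is a root of x^4 - 614x^2 + 49729. This polynomial is irreducible over Q: it has no rational root (each ±√265 ± √42 is irrational), and any factorization into two quadratics over Q would force √(11130) ∈ Q (pairing opposite roots) or √265, √42 ∈ Q (other pairings), all impossible. Hence [Q(γ):Q] = 4 = [Q(√265, √42):Q], so Q(γ) = Q(√265, √42).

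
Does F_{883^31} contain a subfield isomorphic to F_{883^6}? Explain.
No: F_{883^6} is not a subfield of F_{883^31}

F_{p^m} embeds in F_{p^n} iff m | n. Here 6 ∤ 31 (since 31 = 5·6 + 1 with remainder 1 ≠ 0), so F_{883^6} is not a subfield of F_{883^31}. Equivalently: if it were, the tower law would give 6 = [F_{883^6}:F_883] dividing [F_{883^31}:F_883] = 31, contradiction.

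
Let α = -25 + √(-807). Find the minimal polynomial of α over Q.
m_α(x) = x^2 + 50x + 1432

From α + 25 = √(-807), squaring gives (α + 25)^2 = -807, i.e. α^2 + 50α + 625 = -807, so α^2 + 50α + 1432 = 0. The discriminant of x^2 + 50x + 1432 is (50)^2 - 4·(1432) = 2500 - 5728 = -3228, and 4·(-807) is not a perfect square in Q since -807 is squarefree and ≠ 1. Hence x^2 + 50x + 1432 is irreducible over Q and is the minimal polynomial of α.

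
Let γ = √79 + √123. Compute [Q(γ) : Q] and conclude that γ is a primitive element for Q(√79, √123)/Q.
[Q(γ) : Q] = 4 (equivalently, Q(γ) = Q(√79, √123))

Obviously Q(γ) ⊆ Q(√79, √123), and [Q(√79, √123):Q] = 4 (since 79, 123 are distinct squarefree integers > 1 with 9717 not a perfect square). To show equality we compute the minimal polynomial of γ. From γ = √79 + √123: γ^2 = 79 + 2√(9717) + 123 = 202 + 2√(9717), so γ^2 - 202 = 2√(9717); squaring, (γ^2 - 202)^2 = 4·9717, i.e. γ^4 - 404γ^2 + 40804 - 38868 = 0, i.e. γ^4 - 404γ^2 + 1936 = 0. So γ is a root of x^4 - 404x^2 + 1936. This polynomial is irreducible over Q: it has no rational root (each ±√79 ± √123 is irrational), and any factorization into two quadratics over Q would force √(9717) ∈ Q (pairing opposite roots) or √79, √123 ∈ Q (other pairings), all impossible. Hence [Q(γ):Q] = 4 = [Q(√79, √123):Q], so Q(γ) = Q(√79, √123).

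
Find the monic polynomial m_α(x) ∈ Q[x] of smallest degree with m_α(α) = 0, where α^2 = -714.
m_α(x) = x^2 + 714

α satisfies α^2 + 714 = 0, so x^2 + 714 annihilates α. Since d = -714 is squarefree and ≠ 1, it is not a perfect square in Q, so x^2 + 714 has no rational root and is therefore irreducible over Q (a degree-2 polynomial over a field is irreducible iff it has no root). Hence m_α(x) = x^2 + 714.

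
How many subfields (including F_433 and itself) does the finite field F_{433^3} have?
F_{433^3} has 2 subfields

The subfields of F_{p^n} are exactly the fields F_{p^d} for d | n (each is the fixed field of the unique index-d subgroup of Gal(F_{p^n}/F_p) ≅ Z/nZ). The divisors of n = 3 are {1, 3}, giving 2 subfields: F_{433^1}, F_{433^3}.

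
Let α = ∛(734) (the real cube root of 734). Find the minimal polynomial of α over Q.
m_α(x) = x^3 - 734

α satisfies α^3 = 734, so x^3 - 734 annihilates α. By the rational root test, a rational root p/q (in lowest terms) of x^3 - 734 would satisfy p^3 = 734 q^3, forcing q = 1 and p^3 = 734; but 734 is not a perfect cube, contradiction. A monic cubic over Q with no rational root is irreducible (any nontrivial factorization would include a linear factor). Hence x^3 - 734 is the minimal polynomial of α, and in particular [Q(α):Q] = 3.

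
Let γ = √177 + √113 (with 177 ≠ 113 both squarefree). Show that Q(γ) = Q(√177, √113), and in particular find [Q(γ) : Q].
[Q(γ) : Q] = 4 (equivalently, Q(γ) = Q(√177, √113))

Obviously Q(γ) ⊆ Q(√177, √113), and [Q(√177, √113):Q] = 4 (since 177, 113 are distinct squarefree integers > 1 with 20001 not a perfect square). To show equality we compute the minimal polynomial of γ. From γ = √177 + √113: γ^2 = 177 + 2√(20001) + 113 = 290 + 2√(20001), so γ^2 - 290 = 2√(20001); squaring, (γ^2 - 290)^2 = 4·20001, i.e. γ^4 - 580γ^2 + 84100 - 80004 = 0, i.e. γ^4 - 580γ^2 + 4096 = 0. So γ is a root of x^4 - 580x^2 + 4096. This polynomial is irreducible over Q: it has no rational root (each ±√177 ± √113 is irrational), and any factorization into two quadratics over Q would force √(20001) ∈ Q (pairing opposite roots) or √177, √113 ∈ Q (other pairings), all impossible. Hence [Q(γ):Q] = 4 = [Q(√177, √113):Q], so Q(γ) = Q(√177, √113).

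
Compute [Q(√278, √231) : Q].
[Q(√278, √231) : Q] = 4

[Q(√278):Q] = 2 (min poly x^2 - 278, irreducible since 278 is squarefree > 1). For the top step, suppose √231 ∈ Q(√278), say √231 = c + d√278 with c, d ∈ Q. Squaring: 231 = c^2 + 278d^2 + 2cd√278. Since √278 ∉ Q this forces 2cd = 0. If d = 0 then √231 = c ∈ Q, contradicting 231 squarefree > 1. If c = 0 then 231 = 278d^2, so 278·231 = (278d)^2 is a perfect square in Q — but 278·231 = 64218 is not a perfect square (since 278 and 231 are distinct squarefree integers). Contradiction. Hence √231 ∉ Q(√278), so x^2 - 231 stays irreducible over Q(√278) and [Q(√278, √231) : Q(√278)] = 2. By the tower law, [Q(√278, √231) : Q] = 2 · 2 = 4.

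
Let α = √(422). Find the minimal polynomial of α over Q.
m_α(x) = x^2 - 422

α satisfies α^2 - 422 = 0, so x^2 - 422 annihilates α. Since d = 422 is squarefree and ≠ 1, it is not a perfect square in Q, so x^2 - 422 has no rational root and is therefore irreducible over Q (a degree-2 polynomial over a field is irreducible iff it has no root). Hence m_α(x) = x^2 - 422.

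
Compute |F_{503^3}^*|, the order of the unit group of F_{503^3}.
|F_{503^3}^*| = 127263526

F_{503^3} has 503^3 = 127263527 elements; its multiplicative group consists of all nonzero elements, so |F_{503^3}^*| = 127263527 - 1 = 127263526. (It is cyclic since any finite subgroup of the multiplicative group of a field is cyclic.)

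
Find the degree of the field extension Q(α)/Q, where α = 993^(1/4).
[Q(α):Q] = 4

α is a root of x^4 - 993. By Eisenstein's criterion at the prime p = 3 (which divides the constant term 993 but p^2 = 9 does not, since 993 is squarefree), x^4 - 993 is irreducible over Q. Hence [Q(α):Q] = 4.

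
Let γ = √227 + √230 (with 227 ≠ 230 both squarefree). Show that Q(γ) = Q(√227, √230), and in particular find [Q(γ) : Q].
[Q(γ) : Q] = 4 (equivalently, Q(γ) = Q(√227, √230))

Obviously Q(γ) ⊆ Q(√227, √230), and [Q(√227, √230):Q] = 4 (since 227, 230 are distinct squarefree integers > 1 with 52210 not a perfect square). To show equality we compute the minimal polynomial of γ. From γ = √227 + √230: γ^2 = 227 + 2√(52210) + 230 = 457 + 2√(52210), so γ^2 - 457 = 2√(52210); squaring, (γ^2 - 457)^2 = 4·52210, i.e. γ^4 - 914γ^2 + 208849 - 208840 = 0, i.e. γ^4 - 914γ^2 + 9 = 0. So γ is a root of x^4 - 914x^2 + 9. This polynomial is irreducible over Q: it has no rational root (each ±√227 ± √230 is irrational), and any factorization into two quadratics over Q would force √(52210) ∈ Q (pairing opposite roots) or √227, √230 ∈ Q (other pairings), all impossible. Hence [Q(γ):Q] = 4 = [Q(√227, √230):Q], so Q(γ) = Q(√227, √230).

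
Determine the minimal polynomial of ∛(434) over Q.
m_α(x) = x^3 - 434

α satisfies α^3 = 434, so x^3 - 434 annihilates α. By the rational root test, a rational root p/q (in lowest terms) of x^3 - 434 would satisfy p^3 = 434 q^3, forcing q = 1 and p^3 = 434; but 434 is not a perfect cube, contradiction. A monic cubic over Q with no rational root is irreducible (any nontrivial factorization would include a linear factor). Hence x^3 - 434 is the minimal polynomial of α, and in particular [Q(α):Q] = 3.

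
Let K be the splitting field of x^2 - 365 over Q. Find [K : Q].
[K : Q] = 2

f(x) = x^2 - 365 factors as (x - √365)(x + √365). The splitting field is K = Q(√365). Since 365 is squarefree and > 1, it is not a perfect square, so x^2 - 365 is irreducible over Q and [Q(√365) : Q] = 2. Hence [K : Q] = 2.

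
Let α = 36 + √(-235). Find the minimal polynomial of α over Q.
m_α(x) = x^2 - 72x + 1531

From α - 36 = √(-235), squaring gives (α - 36)^2 = -235, i.e. α^2 - 72α + 1296 = -235, so α^2 - 72α + 1531 = 0. The discriminant of x^2 - 72x + 1531 is (-72)^2 - 4·(1531) = 5184 - 6124 = -940, and 4·(-235) is not a perfect square in Q since -235 is squarefree and ≠ 1. Hence x^2 - 72x + 1531 is irreducible over Q and is the minimal polynomial of α.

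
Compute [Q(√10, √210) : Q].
[Q(√10, √210) : Q] = 4

[Q(√10):Q] = 2 (min poly x^2 - 10, irreducible since 10 is squarefree > 1). For the top step, suppose √210 ∈ Q(√10), say √210 = c + d√10 with c, d ∈ Q. Squaring: 210 = c^2 + 10d^2 + 2cd√10. Since √10 ∉ Q this forces 2cd = 0. If d = 0 then √210 = c ∈ Q, contradicting 210 squarefree > 1. If c = 0 then 210 = 10d^2, so 10·210 = (10d)^2 is a perfect square in Q — but 10·210 = 2100 is not a perfect square (since 10 and 210 are distinct squarefree integers). Contradiction. Hence √210 ∉ Q(√10), so x^2 - 210 stays irreducible over Q(√10) and [Q(√10, √210) : Q(√10)] = 2. By the tower law, [Q(√10, √210) : Q] = 2 · 2 = 4.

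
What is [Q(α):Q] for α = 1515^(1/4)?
[Q(α):Q] = 4

α is a root of x^4 - 1515. By Eisenstein's criterion at the prime p = 3 (which divides the constant term 1515 but p^2 = 9 does not, since 1515 is squarefree), x^4 - 1515 is irreducible over Q. Hence [Q(α):Q] = 4.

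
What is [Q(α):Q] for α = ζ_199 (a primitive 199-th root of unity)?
[Q(α):Q] = 198

The minimal polynomial of ζ_199 over Q is the 199-th cyclotomic polynomial Φ_199(x), which is irreducible over Q and has degree φ(199) = 198. Hence [Q(α):Q] = φ(199) = 198.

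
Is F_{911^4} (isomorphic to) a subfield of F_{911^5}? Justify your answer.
No: F_{911^4} is not a subfield of F_{911^5}

F_{p^m} embeds in F_{p^n} iff m | n. Here 4 ∤ 5 (since 5 = 1·4 + 1 with remainder 1 ≠ 0), so F_{911^4} is not a subfield of F_{911^5}. Equivalently: if it were, the tower law would give 4 = [F_{911^4}:F_911] dividing [F_{911^5}:F_911] = 5, contradiction.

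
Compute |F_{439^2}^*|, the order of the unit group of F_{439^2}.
|F_{439^2}^*| = 192720

F_{439^2} has 439^2 = 192721 elements; its multiplicative group consists of all nonzero elements, so |F_{439^2}^*| = 192721 - 1 = 192720. (It is cyclic since any finite subgroup of the multiplicative group of a field is cyclic.)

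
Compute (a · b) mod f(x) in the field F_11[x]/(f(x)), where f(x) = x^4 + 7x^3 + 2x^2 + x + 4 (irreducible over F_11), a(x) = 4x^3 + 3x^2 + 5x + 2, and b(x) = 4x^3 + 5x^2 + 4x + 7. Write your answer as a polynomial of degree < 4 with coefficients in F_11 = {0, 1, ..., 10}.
a · b ≡ 3x^3 + 9x^2 + 4x + 8 (mod f(x))

Multiply in F_11[x]: a(x)·b(x) = (4x^3 + 3x^2 + 5x + 2)·(4x^3 + 5x^2 + 4x + 7) = 5x^6 + 10x^5 + 7x^4 + 7x^3 + 7x^2 + 10x + 3. This has degree ≥ 4, so divide by f(x) over F_11: 5x^6 + 10x^5 + 7x^4 + 7x^3 + 7x^2 + 10x + 3 = (5x^2 + 8x + 7)·(x^4 + 7x^3 + 2x^2 + x + 4) + (3x^3 + 9x^2 + 4x + 8). Hence a·b ≡ 3x^3 + 9x^2 + 4x + 8 (mod f). (F_11[x]/(f) is a field with 11^4 = 14641 elements since f is irreducible of degree 4.)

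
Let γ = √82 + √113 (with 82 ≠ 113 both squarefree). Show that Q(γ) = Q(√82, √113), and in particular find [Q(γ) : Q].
[Q(γ) : Q] = 4 (equivalently, Q(γ) = Q(√82, √113))

Obviously Q(γ) ⊆ Q(√82, √113), and [Q(√82, √113):Q] = 4 (since 82, 113 are distinct squarefree integers > 1 with 9266 not a perfect square). To show equality we compute the minimal polynomial of γ. From γ = √82 + √113: γ^2 = 82 + 2√(9266) + 113 = 195 + 2√(9266), so γ^2 - 195 = 2√(9266); squaring, (γ^2 - 195)^2 = 4·9266, i.e. γ^4 - 390γ^2 + 38025 - 37064 = 0, i.e. γ^4 - 390γ^2 + 961 = 0. So γ is a root of x^4 - 390x^2 + 961. This polynomial is irreducible over Q: it has no rational root (each ±√82 ± √113 is irrational), and any factorization into two quadratics over Q would force √(9266) ∈ Q (pairing opposite roots) or √82, √113 ∈ Q (other pairings), all impossible. Hence [Q(γ):Q] = 4 = [Q(√82, √113):Q], so Q(γ) = Q(√82, √113).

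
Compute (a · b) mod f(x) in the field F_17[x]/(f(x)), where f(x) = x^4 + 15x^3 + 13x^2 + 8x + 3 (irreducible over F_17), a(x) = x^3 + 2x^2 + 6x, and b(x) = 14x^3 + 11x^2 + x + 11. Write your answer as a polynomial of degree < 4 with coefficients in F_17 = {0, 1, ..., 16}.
a · b ≡ 13x^3 + 9x^2 + 5x + 10 (mod f(x))

Multiply in F_17[x]: a(x)·b(x) = (x^3 + 2x^2 + 6x)·(14x^3 + 11x^2 + x + 11) = 14x^6 + 5x^5 + 5x^4 + 11x^3 + 11x^2 + 15x. This has degree ≥ 4, so divide by f(x) over F_17: 14x^6 + 5x^5 + 5x^4 + 11x^3 + 11x^2 + 15x = (14x^2 + 16x + 8)·(x^4 + 15x^3 + 13x^2 + 8x + 3) + (13x^3 + 9x^2 + 5x + 10). Hence a·b ≡ 13x^3 + 9x^2 + 5x + 10 (mod f). (F_17[x]/(f) is a field with 17^4 = 83521 elements since f is irreducible of degree 4.)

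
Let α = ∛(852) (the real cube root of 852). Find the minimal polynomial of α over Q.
m_α(x) = x^3 - 852

α satisfies α^3 = 852, so x^3 - 852 annihilates α. By the rational root test, a rational root p/q (in lowest terms) of x^3 - 852 would satisfy p^3 = 852 q^3, forcing q = 1 and p^3 = 852; but 852 is not a perfect cube, contradiction. A monic cubic over Q with no rational root is irreducible (any nontrivial factorization would include a linear factor). Hence x^3 - 852 is the minimal polynomial of α, and in particular [Q(α):Q] = 3.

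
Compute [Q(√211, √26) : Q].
[Q(√211, √26) : Q] = 4

[Q(√211):Q] = 2 (min poly x^2 - 211, irreducible since 211 is squarefree > 1). For the top step, suppose √26 ∈ Q(√211), say √26 = c + d√211 with c, d ∈ Q. Squaring: 26 = c^2 + 211d^2 + 2cd√211. Since √211 ∉ Q this forces 2cd = 0. If d = 0 then √26 = c ∈ Q, contradicting 26 squarefree > 1. If c = 0 then 26 = 211d^2, so 211·26 = (211d)^2 is a perfect square in Q — but 211·26 = 5486 is not a perfect square (since 211 and 26 are distinct squarefree integers). Contradiction. Hence √26 ∉ Q(√211), so x^2 - 26 stays irreducible over Q(√211) and [Q(√211, √26) : Q(√211)] = 2. By the tower law, [Q(√211, √26) : Q] = 2 · 2 = 4.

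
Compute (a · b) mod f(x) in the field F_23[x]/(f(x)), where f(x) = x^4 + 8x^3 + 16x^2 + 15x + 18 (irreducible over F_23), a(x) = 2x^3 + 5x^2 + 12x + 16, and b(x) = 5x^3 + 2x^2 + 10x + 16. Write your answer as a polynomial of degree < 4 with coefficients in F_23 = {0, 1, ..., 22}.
a · b ≡ 11x^3 + 9x^2 + 18x + 14 (mod f(x))

Multiply in F_23[x]: a(x)·b(x) = (2x^3 + 5x^2 + 12x + 16)·(5x^3 + 2x^2 + 10x + 16) = 10x^6 + 6x^5 + 21x^4 + 2x^3 + 2x^2 + 7x + 3. This has degree ≥ 4, so divide by f(x) over F_23: 10x^6 + 6x^5 + 21x^4 + 2x^3 + 2x^2 + 7x + 3 = (10x^2 + 18x + 16)·(x^4 + 8x^3 + 16x^2 + 15x + 18) + (11x^3 + 9x^2 + 18x + 14). Hence a·b ≡ 11x^3 + 9x^2 + 18x + 14 (mod f). (F_23[x]/(f) is a field with 23^4 = 279841 elements since f is irreducible of degree 4.)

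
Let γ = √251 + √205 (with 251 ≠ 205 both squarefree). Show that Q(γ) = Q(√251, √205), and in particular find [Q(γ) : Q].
[Q(γ) : Q] = 4 (equivalently, Q(γ) = Q(√251, √205))

Obviously Q(γ) ⊆ Q(√251, √205), and [Q(√251, √205):Q] = 4 (since 251, 205 are distinct squarefree integers > 1 with 51455 not a perfect square). To show equality we compute the minimal polynomial of γ. From γ = √251 + √205: γ^2 = 251 + 2√(51455) + 205 = 456 + 2√(51455), so γ^2 - 456 = 2√(51455); squaring, (γ^2 - 456)^2 = 4·51455, i.e. γ^4 - 912γ^2 + 207936 - 205820 = 0, i.e. γ^4 - 912γ^2 + 2116 = 0. So γ is a root of x^4 - 912x^2 + 2116. This polynomial is irreducible over Q: it has no rational root (each ±√251 ± √205 is irrational), and any factorization into two quadratics over Q would force √(51455) ∈ Q (pairing opposite roots) or √251, √205 ∈ Q (other pairings), all impossible. Hence [Q(γ):Q] = 4 = [Q(√251, √205):Q], so Q(γ) = Q(√251, √205).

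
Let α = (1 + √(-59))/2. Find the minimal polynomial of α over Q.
m_α(x) = x^2 - x + 15

From 2α - 1 = √(-59), squaring gives (2α - 1)^2 = -59, i.e. 4α^2 - 4α + 1 = -59, so α^2 - α + (1 + 59)/4 = 0. Since -59 ≡ 1 (mod 4), (1 + 59)/4 = 15 ∈ Z. The polynomial x^2 - x + 15 has discriminant 1 - 4·(15) = -59, which is not a perfect square in Q (d = -59 is squarefree and ≠ 1), so x^2 - x + 15 is irreducible over Q. It is the minimal polynomial of α.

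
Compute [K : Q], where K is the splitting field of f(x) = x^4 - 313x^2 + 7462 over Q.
[K : Q] = 4

Solving the quadratic in x^2: x^2 = (313 ± √(313^2 - 4·7462))/2 = (313 ± √68121)/2 = (313 ± 261)/2, giving x^2 = 287 or x^2 = 26. So f(x) = (x^2 - 287)(x^2 - 26) and the roots of f are ±√287, ±√26. Hence the splitting field is K = Q(√287, √26). Since 287 and 26 are distinct squarefree integers > 1, their product 7462 is not a perfect square, so √26 ∉ Q(√287). By the tower law [K:Q] = [Q(√287,√26):Q(√287)] · [Q(√287):Q] = 2 · 2 = 4.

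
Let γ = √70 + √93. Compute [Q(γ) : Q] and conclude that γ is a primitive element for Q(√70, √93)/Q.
[Q(γ) : Q] = 4 (equivalently, Q(γ) = Q(√70, √93))

Obviously Q(γ) ⊆ Q(√70, √93), and [Q(√70, √93):Q] = 4 (since 70, 93 are distinct squarefree integers > 1 with 6510 not a perfect square). To show equality we compute the minimal polynomial of γ. From γ = √70 + √93: γ^2 = 70 + 2√(6510) + 93 = 163 + 2√(6510), so γ^2 - 163 = 2√(6510); squaring, (γ^2 - 163)^2 = 4·6510, i.e. γ^4 - 326γ^2 + 26569 - 26040 = 0, i.e. γ^4 - 326γ^2 + 529 = 0. So γ is a root of x^4 - 326x^2 + 529. This polynomial is irreducible over Q: it has no rational root (each ±√70 ± √93 is irrational), and any factorization into two quadratics over Q would force √(6510) ∈ Q (pairing opposite roots) or √70, √93 ∈ Q (other pairings), all impossible. Hence [Q(γ):Q] = 4 = [Q(√70, √93):Q], so Q(γ) = Q(√70, √93).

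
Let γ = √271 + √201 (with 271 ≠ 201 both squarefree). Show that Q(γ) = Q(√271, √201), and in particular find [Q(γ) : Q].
[Q(γ) : Q] = 4 (equivalently, Q(γ) = Q(√271, √201))

Obviously Q(γ) ⊆ Q(√271, √201), and [Q(√271, √201):Q] = 4 (since 271, 201 are distinct squarefree integers > 1 with 54471 not a perfect square). To show equality we compute the minimal polynomial of γ. From γ = √271 + √201: γ^2 = 271 + 2√(54471) + 201 = 472 + 2√(54471), so γ^2 - 472 = 2√(54471); squaring, (γ^2 - 472)^2 = 4·54471, i.e. γ^4 - 944γ^2 + 222784 - 217884 = 0, i.e. γ^4 - 944γ^2 + 4900 = 0. So γ is a root of x^4 - 944x^2 + 4900. This polynomial is irreducible over Q: it has no rational root (each ±√271 ± √201 is irrational), and any factorization into two quadratics over Q would force √(54471) ∈ Q (pairing opposite roots) or √271, √201 ∈ Q (other pairings), all impossible. Hence [Q(γ):Q] = 4 = [Q(√271, √201):Q], so Q(γ) = Q(√271, √201).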